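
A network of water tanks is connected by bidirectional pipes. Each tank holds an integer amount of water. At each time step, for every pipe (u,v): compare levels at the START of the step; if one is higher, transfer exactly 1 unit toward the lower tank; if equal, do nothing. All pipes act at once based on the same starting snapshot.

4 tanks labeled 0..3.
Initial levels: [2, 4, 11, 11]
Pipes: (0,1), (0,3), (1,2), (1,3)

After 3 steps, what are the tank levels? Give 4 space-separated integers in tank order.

Answer: 7 8 8 5

Derivation:
Step 1: flows [1->0,3->0,2->1,3->1] -> levels [4 5 10 9]
Step 2: flows [1->0,3->0,2->1,3->1] -> levels [6 6 9 7]
Step 3: flows [0=1,3->0,2->1,3->1] -> levels [7 8 8 5]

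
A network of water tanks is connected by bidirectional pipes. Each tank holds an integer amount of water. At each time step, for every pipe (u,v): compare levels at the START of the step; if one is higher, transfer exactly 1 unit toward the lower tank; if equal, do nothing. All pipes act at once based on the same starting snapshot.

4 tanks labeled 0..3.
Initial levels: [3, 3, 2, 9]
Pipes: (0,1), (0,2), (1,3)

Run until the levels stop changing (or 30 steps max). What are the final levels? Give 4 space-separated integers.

Answer: 3 5 5 4

Derivation:
Step 1: flows [0=1,0->2,3->1] -> levels [2 4 3 8]
Step 2: flows [1->0,2->0,3->1] -> levels [4 4 2 7]
Step 3: flows [0=1,0->2,3->1] -> levels [3 5 3 6]
Step 4: flows [1->0,0=2,3->1] -> levels [4 5 3 5]
Step 5: flows [1->0,0->2,1=3] -> levels [4 4 4 5]
Step 6: flows [0=1,0=2,3->1] -> levels [4 5 4 4]
Step 7: flows [1->0,0=2,1->3] -> levels [5 3 4 5]
Step 8: flows [0->1,0->2,3->1] -> levels [3 5 5 4]
Step 9: flows [1->0,2->0,1->3] -> levels [5 3 4 5]
  -> period-2 cycle: step 9 state = step 7 state; never stabilizes
  -> state at step 30: (30-7) mod 2 = 1, same as step 8 -> [3 5 5 4]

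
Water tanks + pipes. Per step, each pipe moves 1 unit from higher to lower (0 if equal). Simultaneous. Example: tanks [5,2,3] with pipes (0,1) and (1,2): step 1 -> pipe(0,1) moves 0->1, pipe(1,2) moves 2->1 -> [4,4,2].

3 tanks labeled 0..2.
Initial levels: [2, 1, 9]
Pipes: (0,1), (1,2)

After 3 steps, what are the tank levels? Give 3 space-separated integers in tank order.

Answer: 3 3 6

Derivation:
Step 1: flows [0->1,2->1] -> levels [1 3 8]
Step 2: flows [1->0,2->1] -> levels [2 3 7]
Step 3: flows [1->0,2->1] -> levels [3 3 6]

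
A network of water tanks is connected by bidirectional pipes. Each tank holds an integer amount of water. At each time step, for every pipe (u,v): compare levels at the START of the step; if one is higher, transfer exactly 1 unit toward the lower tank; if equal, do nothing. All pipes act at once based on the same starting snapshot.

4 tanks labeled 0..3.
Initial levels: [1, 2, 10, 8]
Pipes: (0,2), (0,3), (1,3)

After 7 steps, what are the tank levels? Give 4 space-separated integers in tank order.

Step 1: flows [2->0,3->0,3->1] -> levels [3 3 9 6]
Step 2: flows [2->0,3->0,3->1] -> levels [5 4 8 4]
Step 3: flows [2->0,0->3,1=3] -> levels [5 4 7 5]
Step 4: flows [2->0,0=3,3->1] -> levels [6 5 6 4]
Step 5: flows [0=2,0->3,1->3] -> levels [5 4 6 6]
Step 6: flows [2->0,3->0,3->1] -> levels [7 5 5 4]
Step 7: flows [0->2,0->3,1->3] -> levels [5 4 6 6]

Answer: 5 4 6 6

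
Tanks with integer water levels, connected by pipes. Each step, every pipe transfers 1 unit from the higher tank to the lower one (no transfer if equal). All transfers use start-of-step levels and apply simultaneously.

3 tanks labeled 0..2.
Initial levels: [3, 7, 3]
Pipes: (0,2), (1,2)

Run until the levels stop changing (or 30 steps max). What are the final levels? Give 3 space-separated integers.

Step 1: flows [0=2,1->2] -> levels [3 6 4]
Step 2: flows [2->0,1->2] -> levels [4 5 4]
Step 3: flows [0=2,1->2] -> levels [4 4 5]
Step 4: flows [2->0,2->1] -> levels [5 5 3]
Step 5: flows [0->2,1->2] -> levels [4 4 5]
  -> period-2 cycle: step 5 state = step 3 state; never stabilizes
  -> state at step 30: (30-3) mod 2 = 1, same as step 4 -> [5 5 3]

Answer: 5 5 3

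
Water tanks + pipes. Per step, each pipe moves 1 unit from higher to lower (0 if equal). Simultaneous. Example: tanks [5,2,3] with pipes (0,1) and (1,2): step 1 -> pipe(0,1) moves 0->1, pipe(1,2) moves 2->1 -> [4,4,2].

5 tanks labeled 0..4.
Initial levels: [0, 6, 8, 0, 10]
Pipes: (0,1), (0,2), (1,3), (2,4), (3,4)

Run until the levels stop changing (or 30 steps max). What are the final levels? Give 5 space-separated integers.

Answer: 6 4 4 6 4

Derivation:
Step 1: flows [1->0,2->0,1->3,4->2,4->3] -> levels [2 4 8 2 8]
Step 2: flows [1->0,2->0,1->3,2=4,4->3] -> levels [4 2 7 4 7]
Step 3: flows [0->1,2->0,3->1,2=4,4->3] -> levels [4 4 6 4 6]
Step 4: flows [0=1,2->0,1=3,2=4,4->3] -> levels [5 4 5 5 5]
Step 5: flows [0->1,0=2,3->1,2=4,3=4] -> levels [4 6 5 4 5]
Step 6: flows [1->0,2->0,1->3,2=4,4->3] -> levels [6 4 4 6 4]
Step 7: flows [0->1,0->2,3->1,2=4,3->4] -> levels [4 6 5 4 5]
  -> period-2 cycle: step 7 state = step 5 state; never stabilizes
  -> state at step 30: (30-5) mod 2 = 1, same as step 6 -> [6 4 4 6 4]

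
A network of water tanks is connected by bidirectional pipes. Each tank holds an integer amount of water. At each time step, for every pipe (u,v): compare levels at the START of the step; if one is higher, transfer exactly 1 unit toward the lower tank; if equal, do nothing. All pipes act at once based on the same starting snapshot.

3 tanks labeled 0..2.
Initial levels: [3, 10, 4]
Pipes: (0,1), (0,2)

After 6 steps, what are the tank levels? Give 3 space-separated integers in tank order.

Answer: 7 5 5

Derivation:
Step 1: flows [1->0,2->0] -> levels [5 9 3]
Step 2: flows [1->0,0->2] -> levels [5 8 4]
Step 3: flows [1->0,0->2] -> levels [5 7 5]
Step 4: flows [1->0,0=2] -> levels [6 6 5]
Step 5: flows [0=1,0->2] -> levels [5 6 6]
Step 6: flows [1->0,2->0] -> levels [7 5 5]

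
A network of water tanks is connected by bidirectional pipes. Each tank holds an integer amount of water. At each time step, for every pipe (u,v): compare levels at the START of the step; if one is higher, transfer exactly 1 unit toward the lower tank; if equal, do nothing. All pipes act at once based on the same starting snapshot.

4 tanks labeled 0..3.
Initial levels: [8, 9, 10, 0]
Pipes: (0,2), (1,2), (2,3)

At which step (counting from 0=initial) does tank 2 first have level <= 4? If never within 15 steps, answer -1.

Step 1: flows [2->0,2->1,2->3] -> levels [9 10 7 1]
Step 2: flows [0->2,1->2,2->3] -> levels [8 9 8 2]
Step 3: flows [0=2,1->2,2->3] -> levels [8 8 8 3]
Step 4: flows [0=2,1=2,2->3] -> levels [8 8 7 4]
Step 5: flows [0->2,1->2,2->3] -> levels [7 7 8 5]
Step 6: flows [2->0,2->1,2->3] -> levels [8 8 5 6]
Step 7: flows [0->2,1->2,3->2] -> levels [7 7 8 5]
  -> period-2 cycle (repeats step 5); tank 2 never drops to <=4
Tank 2 never reaches <=4 within 15 steps

Answer: -1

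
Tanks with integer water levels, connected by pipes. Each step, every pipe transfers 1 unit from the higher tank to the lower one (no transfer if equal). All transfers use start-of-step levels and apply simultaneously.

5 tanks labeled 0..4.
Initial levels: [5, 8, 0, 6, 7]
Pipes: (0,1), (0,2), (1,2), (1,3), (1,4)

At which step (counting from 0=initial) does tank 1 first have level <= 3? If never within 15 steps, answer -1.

Step 1: flows [1->0,0->2,1->2,1->3,1->4] -> levels [5 4 2 7 8]
Step 2: flows [0->1,0->2,1->2,3->1,4->1] -> levels [3 6 4 6 7]
Step 3: flows [1->0,2->0,1->2,1=3,4->1] -> levels [5 5 4 6 6]
Step 4: flows [0=1,0->2,1->2,3->1,4->1] -> levels [4 6 6 5 5]
Step 5: flows [1->0,2->0,1=2,1->3,1->4] -> levels [6 3 5 6 6]
Tank 1 first reaches <=3 at step 5

Answer: 5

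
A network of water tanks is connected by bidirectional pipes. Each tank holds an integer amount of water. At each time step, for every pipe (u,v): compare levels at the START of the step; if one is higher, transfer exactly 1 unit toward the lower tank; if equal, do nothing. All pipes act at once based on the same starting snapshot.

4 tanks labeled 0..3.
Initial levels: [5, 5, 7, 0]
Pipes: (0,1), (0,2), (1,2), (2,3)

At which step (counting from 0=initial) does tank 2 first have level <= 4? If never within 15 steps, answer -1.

Step 1: flows [0=1,2->0,2->1,2->3] -> levels [6 6 4 1]
Tank 2 first reaches <=4 at step 1

Answer: 1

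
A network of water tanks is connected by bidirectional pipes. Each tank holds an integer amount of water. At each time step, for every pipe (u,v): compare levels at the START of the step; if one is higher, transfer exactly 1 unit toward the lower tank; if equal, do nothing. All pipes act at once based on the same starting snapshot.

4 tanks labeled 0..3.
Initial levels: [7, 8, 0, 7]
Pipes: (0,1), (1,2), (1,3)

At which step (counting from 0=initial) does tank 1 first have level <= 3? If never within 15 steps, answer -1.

Answer: -1

Derivation:
Step 1: flows [1->0,1->2,1->3] -> levels [8 5 1 8]
Step 2: flows [0->1,1->2,3->1] -> levels [7 6 2 7]
Step 3: flows [0->1,1->2,3->1] -> levels [6 7 3 6]
Step 4: flows [1->0,1->2,1->3] -> levels [7 4 4 7]
Step 5: flows [0->1,1=2,3->1] -> levels [6 6 4 6]
Step 6: flows [0=1,1->2,1=3] -> levels [6 5 5 6]
Step 7: flows [0->1,1=2,3->1] -> levels [5 7 5 5]
Step 8: flows [1->0,1->2,1->3] -> levels [6 4 6 6]
Step 9: flows [0->1,2->1,3->1] -> levels [5 7 5 5]
  -> period-2 cycle (repeats step 7); tank 1 never drops to <=3
Tank 1 never reaches <=3 within 15 steps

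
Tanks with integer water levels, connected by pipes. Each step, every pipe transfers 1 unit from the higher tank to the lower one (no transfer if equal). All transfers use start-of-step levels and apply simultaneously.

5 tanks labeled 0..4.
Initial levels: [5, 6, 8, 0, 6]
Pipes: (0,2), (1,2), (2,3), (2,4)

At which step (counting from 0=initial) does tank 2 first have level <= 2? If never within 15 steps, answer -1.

Answer: 5

Derivation:
Step 1: flows [2->0,2->1,2->3,2->4] -> levels [6 7 4 1 7]
Step 2: flows [0->2,1->2,2->3,4->2] -> levels [5 6 6 2 6]
Step 3: flows [2->0,1=2,2->3,2=4] -> levels [6 6 4 3 6]
Step 4: flows [0->2,1->2,2->3,4->2] -> levels [5 5 6 4 5]
Step 5: flows [2->0,2->1,2->3,2->4] -> levels [6 6 2 5 6]
Tank 2 first reaches <=2 at step 5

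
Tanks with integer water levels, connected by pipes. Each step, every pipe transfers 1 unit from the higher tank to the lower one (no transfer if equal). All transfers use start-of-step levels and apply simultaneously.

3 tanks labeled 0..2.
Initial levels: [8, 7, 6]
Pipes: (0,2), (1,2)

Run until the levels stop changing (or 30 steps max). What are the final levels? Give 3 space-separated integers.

Answer: 8 7 6

Derivation:
Step 1: flows [0->2,1->2] -> levels [7 6 8]
Step 2: flows [2->0,2->1] -> levels [8 7 6]
  -> period-2 cycle: step 2 state = step 0 state; never stabilizes
  -> state at step 30: (30-0) mod 2 = 0, same as step 0 -> [8 7 6]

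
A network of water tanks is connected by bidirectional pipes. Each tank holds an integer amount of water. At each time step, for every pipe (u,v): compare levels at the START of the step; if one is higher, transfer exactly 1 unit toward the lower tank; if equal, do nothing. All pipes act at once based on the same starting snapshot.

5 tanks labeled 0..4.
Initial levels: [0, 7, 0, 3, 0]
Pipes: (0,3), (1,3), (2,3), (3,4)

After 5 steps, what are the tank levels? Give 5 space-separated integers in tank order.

Answer: 2 4 2 0 2

Derivation:
Step 1: flows [3->0,1->3,3->2,3->4] -> levels [1 6 1 1 1]
Step 2: flows [0=3,1->3,2=3,3=4] -> levels [1 5 1 2 1]
Step 3: flows [3->0,1->3,3->2,3->4] -> levels [2 4 2 0 2]
Step 4: flows [0->3,1->3,2->3,4->3] -> levels [1 3 1 4 1]
Step 5: flows [3->0,3->1,3->2,3->4] -> levels [2 4 2 0 2]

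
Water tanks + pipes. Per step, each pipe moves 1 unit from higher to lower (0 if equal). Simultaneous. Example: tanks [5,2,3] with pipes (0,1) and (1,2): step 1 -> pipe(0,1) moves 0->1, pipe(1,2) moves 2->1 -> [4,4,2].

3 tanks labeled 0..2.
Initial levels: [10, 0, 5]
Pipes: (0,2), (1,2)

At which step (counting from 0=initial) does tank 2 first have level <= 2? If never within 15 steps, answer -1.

Step 1: flows [0->2,2->1] -> levels [9 1 5]
Step 2: flows [0->2,2->1] -> levels [8 2 5]
Step 3: flows [0->2,2->1] -> levels [7 3 5]
Step 4: flows [0->2,2->1] -> levels [6 4 5]
Step 5: flows [0->2,2->1] -> levels [5 5 5]
Step 6: flows [0=2,1=2] -> levels [5 5 5]
  -> stable; tank 2 stays at 5 > 2
Tank 2 never reaches <=2 within 15 steps

Answer: -1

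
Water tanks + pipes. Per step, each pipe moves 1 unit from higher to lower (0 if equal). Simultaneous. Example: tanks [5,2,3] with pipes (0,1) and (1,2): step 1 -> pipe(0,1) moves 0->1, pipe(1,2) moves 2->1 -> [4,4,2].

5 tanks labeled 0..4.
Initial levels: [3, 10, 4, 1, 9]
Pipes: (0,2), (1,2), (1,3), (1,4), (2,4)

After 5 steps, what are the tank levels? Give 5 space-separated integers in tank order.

Step 1: flows [2->0,1->2,1->3,1->4,4->2] -> levels [4 7 5 2 9]
Step 2: flows [2->0,1->2,1->3,4->1,4->2] -> levels [5 6 6 3 7]
Step 3: flows [2->0,1=2,1->3,4->1,4->2] -> levels [6 6 6 4 5]
Step 4: flows [0=2,1=2,1->3,1->4,2->4] -> levels [6 4 5 5 7]
Step 5: flows [0->2,2->1,3->1,4->1,4->2] -> levels [5 7 6 4 5]

Answer: 5 7 6 4 5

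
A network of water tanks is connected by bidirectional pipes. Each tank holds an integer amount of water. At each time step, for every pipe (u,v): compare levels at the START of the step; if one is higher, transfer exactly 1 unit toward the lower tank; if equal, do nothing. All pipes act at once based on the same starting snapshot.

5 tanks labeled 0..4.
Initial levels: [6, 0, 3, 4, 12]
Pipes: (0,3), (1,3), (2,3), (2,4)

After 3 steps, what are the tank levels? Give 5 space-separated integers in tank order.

Step 1: flows [0->3,3->1,3->2,4->2] -> levels [5 1 5 3 11]
Step 2: flows [0->3,3->1,2->3,4->2] -> levels [4 2 5 4 10]
Step 3: flows [0=3,3->1,2->3,4->2] -> levels [4 3 5 4 9]

Answer: 4 3 5 4 9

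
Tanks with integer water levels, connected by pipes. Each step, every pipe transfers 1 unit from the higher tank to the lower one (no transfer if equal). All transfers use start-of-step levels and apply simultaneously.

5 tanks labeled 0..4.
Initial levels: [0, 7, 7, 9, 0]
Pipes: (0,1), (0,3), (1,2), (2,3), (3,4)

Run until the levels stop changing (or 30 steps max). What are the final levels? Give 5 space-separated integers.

Answer: 4 6 4 5 4

Derivation:
Step 1: flows [1->0,3->0,1=2,3->2,3->4] -> levels [2 6 8 6 1]
Step 2: flows [1->0,3->0,2->1,2->3,3->4] -> levels [4 6 6 5 2]
Step 3: flows [1->0,3->0,1=2,2->3,3->4] -> levels [6 5 5 4 3]
Step 4: flows [0->1,0->3,1=2,2->3,3->4] -> levels [4 6 4 5 4]
Step 5: flows [1->0,3->0,1->2,3->2,3->4] -> levels [6 4 6 2 5]
Step 6: flows [0->1,0->3,2->1,2->3,4->3] -> levels [4 6 4 5 4]
  -> period-2 cycle: step 6 state = step 4 state; never stabilizes
  -> state at step 30: (30-4) mod 2 = 0, same as step 4 -> [4 6 4 5 4]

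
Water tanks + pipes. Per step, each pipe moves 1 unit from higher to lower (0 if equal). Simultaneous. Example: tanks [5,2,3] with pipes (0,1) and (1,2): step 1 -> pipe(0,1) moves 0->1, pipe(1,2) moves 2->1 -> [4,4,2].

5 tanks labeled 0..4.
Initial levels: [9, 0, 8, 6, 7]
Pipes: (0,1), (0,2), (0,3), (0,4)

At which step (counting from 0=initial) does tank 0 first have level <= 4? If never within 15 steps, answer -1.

Step 1: flows [0->1,0->2,0->3,0->4] -> levels [5 1 9 7 8]
Step 2: flows [0->1,2->0,3->0,4->0] -> levels [7 2 8 6 7]
Step 3: flows [0->1,2->0,0->3,0=4] -> levels [6 3 7 7 7]
Step 4: flows [0->1,2->0,3->0,4->0] -> levels [8 4 6 6 6]
Step 5: flows [0->1,0->2,0->3,0->4] -> levels [4 5 7 7 7]
Tank 0 first reaches <=4 at step 5

Answer: 5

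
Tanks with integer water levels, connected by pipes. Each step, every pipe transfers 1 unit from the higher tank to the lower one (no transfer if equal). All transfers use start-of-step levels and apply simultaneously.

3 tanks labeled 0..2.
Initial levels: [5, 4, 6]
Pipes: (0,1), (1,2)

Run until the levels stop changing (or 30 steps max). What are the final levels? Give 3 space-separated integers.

Answer: 5 4 6

Derivation:
Step 1: flows [0->1,2->1] -> levels [4 6 5]
Step 2: flows [1->0,1->2] -> levels [5 4 6]
  -> period-2 cycle: step 2 state = step 0 state; never stabilizes
  -> state at step 30: (30-0) mod 2 = 0, same as step 0 -> [5 4 6]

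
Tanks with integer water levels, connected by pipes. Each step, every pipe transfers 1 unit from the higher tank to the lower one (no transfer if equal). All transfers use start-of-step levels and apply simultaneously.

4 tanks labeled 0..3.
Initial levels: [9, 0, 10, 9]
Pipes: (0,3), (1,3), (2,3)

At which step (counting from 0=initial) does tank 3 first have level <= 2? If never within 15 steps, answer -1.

Answer: -1

Derivation:
Step 1: flows [0=3,3->1,2->3] -> levels [9 1 9 9]
Step 2: flows [0=3,3->1,2=3] -> levels [9 2 9 8]
Step 3: flows [0->3,3->1,2->3] -> levels [8 3 8 9]
Step 4: flows [3->0,3->1,3->2] -> levels [9 4 9 6]
Step 5: flows [0->3,3->1,2->3] -> levels [8 5 8 7]
Step 6: flows [0->3,3->1,2->3] -> levels [7 6 7 8]
Step 7: flows [3->0,3->1,3->2] -> levels [8 7 8 5]
Step 8: flows [0->3,1->3,2->3] -> levels [7 6 7 8]
  -> period-2 cycle (repeats step 6); tank 3 never drops to <=2
Tank 3 never reaches <=2 within 15 steps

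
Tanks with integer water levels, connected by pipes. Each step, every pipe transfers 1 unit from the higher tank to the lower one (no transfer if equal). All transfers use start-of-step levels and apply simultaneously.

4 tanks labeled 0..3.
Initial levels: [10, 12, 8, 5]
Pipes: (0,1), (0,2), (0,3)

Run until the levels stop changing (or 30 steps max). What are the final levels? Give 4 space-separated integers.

Answer: 8 9 9 9

Derivation:
Step 1: flows [1->0,0->2,0->3] -> levels [9 11 9 6]
Step 2: flows [1->0,0=2,0->3] -> levels [9 10 9 7]
Step 3: flows [1->0,0=2,0->3] -> levels [9 9 9 8]
Step 4: flows [0=1,0=2,0->3] -> levels [8 9 9 9]
Step 5: flows [1->0,2->0,3->0] -> levels [11 8 8 8]
Step 6: flows [0->1,0->2,0->3] -> levels [8 9 9 9]
  -> period-2 cycle: step 6 state = step 4 state; never stabilizes
  -> state at step 30: (30-4) mod 2 = 0, same as step 4 -> [8 9 9 9]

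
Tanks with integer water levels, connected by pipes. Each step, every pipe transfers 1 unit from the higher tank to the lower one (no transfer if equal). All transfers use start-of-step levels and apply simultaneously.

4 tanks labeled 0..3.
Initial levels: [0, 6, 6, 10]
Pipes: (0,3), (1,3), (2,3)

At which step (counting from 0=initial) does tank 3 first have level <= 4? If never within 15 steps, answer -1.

Answer: 4

Derivation:
Step 1: flows [3->0,3->1,3->2] -> levels [1 7 7 7]
Step 2: flows [3->0,1=3,2=3] -> levels [2 7 7 6]
Step 3: flows [3->0,1->3,2->3] -> levels [3 6 6 7]
Step 4: flows [3->0,3->1,3->2] -> levels [4 7 7 4]
Tank 3 first reaches <=4 at step 4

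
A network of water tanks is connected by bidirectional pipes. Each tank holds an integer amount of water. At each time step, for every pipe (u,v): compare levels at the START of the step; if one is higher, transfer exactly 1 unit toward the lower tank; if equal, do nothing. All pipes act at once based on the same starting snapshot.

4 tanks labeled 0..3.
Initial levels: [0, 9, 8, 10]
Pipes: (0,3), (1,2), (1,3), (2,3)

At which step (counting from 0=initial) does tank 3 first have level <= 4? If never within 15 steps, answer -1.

Answer: -1

Derivation:
Step 1: flows [3->0,1->2,3->1,3->2] -> levels [1 9 10 7]
Step 2: flows [3->0,2->1,1->3,2->3] -> levels [2 9 8 8]
Step 3: flows [3->0,1->2,1->3,2=3] -> levels [3 7 9 8]
Step 4: flows [3->0,2->1,3->1,2->3] -> levels [4 9 7 7]
Step 5: flows [3->0,1->2,1->3,2=3] -> levels [5 7 8 7]
Step 6: flows [3->0,2->1,1=3,2->3] -> levels [6 8 6 7]
Step 7: flows [3->0,1->2,1->3,3->2] -> levels [7 6 8 6]
Step 8: flows [0->3,2->1,1=3,2->3] -> levels [6 7 6 8]
Step 9: flows [3->0,1->2,3->1,3->2] -> levels [7 7 8 5]
Step 10: flows [0->3,2->1,1->3,2->3] -> levels [6 7 6 8]
  -> period-2 cycle (repeats step 8); tank 3 never drops to <=4
Tank 3 never reaches <=4 within 15 steps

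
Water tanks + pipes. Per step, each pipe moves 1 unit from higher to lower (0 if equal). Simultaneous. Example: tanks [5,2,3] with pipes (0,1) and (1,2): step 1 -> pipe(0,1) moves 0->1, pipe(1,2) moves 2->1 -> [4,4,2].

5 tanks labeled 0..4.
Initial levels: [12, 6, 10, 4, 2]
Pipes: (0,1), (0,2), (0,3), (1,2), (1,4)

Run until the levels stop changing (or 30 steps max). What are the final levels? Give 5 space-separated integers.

Step 1: flows [0->1,0->2,0->3,2->1,1->4] -> levels [9 7 10 5 3]
Step 2: flows [0->1,2->0,0->3,2->1,1->4] -> levels [8 8 8 6 4]
Step 3: flows [0=1,0=2,0->3,1=2,1->4] -> levels [7 7 8 7 5]
Step 4: flows [0=1,2->0,0=3,2->1,1->4] -> levels [8 7 6 7 6]
Step 5: flows [0->1,0->2,0->3,1->2,1->4] -> levels [5 6 8 8 7]
Step 6: flows [1->0,2->0,3->0,2->1,4->1] -> levels [8 7 6 7 6]
  -> period-2 cycle: step 6 state = step 4 state; never stabilizes
  -> state at step 30: (30-4) mod 2 = 0, same as step 4 -> [8 7 6 7 6]

Answer: 8 7 6 7 6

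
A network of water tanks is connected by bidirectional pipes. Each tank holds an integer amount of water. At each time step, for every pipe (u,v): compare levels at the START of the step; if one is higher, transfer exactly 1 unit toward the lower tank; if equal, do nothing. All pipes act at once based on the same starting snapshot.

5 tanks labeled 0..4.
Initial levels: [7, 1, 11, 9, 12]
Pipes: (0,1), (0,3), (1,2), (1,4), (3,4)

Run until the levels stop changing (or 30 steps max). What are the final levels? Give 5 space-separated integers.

Answer: 8 6 9 9 8

Derivation:
Step 1: flows [0->1,3->0,2->1,4->1,4->3] -> levels [7 4 10 9 10]
Step 2: flows [0->1,3->0,2->1,4->1,4->3] -> levels [7 7 9 9 8]
Step 3: flows [0=1,3->0,2->1,4->1,3->4] -> levels [8 9 8 7 8]
Step 4: flows [1->0,0->3,1->2,1->4,4->3] -> levels [8 6 9 9 8]
Step 5: flows [0->1,3->0,2->1,4->1,3->4] -> levels [8 9 8 7 8]
  -> period-2 cycle: step 5 state = step 3 state; never stabilizes
  -> state at step 30: (30-3) mod 2 = 1, same as step 4 -> [8 6 9 9 8]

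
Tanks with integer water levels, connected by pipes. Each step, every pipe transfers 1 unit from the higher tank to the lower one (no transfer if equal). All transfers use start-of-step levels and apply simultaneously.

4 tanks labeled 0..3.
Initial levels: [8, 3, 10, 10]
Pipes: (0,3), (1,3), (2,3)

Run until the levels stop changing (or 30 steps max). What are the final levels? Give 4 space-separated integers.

Answer: 7 7 7 10

Derivation:
Step 1: flows [3->0,3->1,2=3] -> levels [9 4 10 8]
Step 2: flows [0->3,3->1,2->3] -> levels [8 5 9 9]
Step 3: flows [3->0,3->1,2=3] -> levels [9 6 9 7]
Step 4: flows [0->3,3->1,2->3] -> levels [8 7 8 8]
Step 5: flows [0=3,3->1,2=3] -> levels [8 8 8 7]
Step 6: flows [0->3,1->3,2->3] -> levels [7 7 7 10]
Step 7: flows [3->0,3->1,3->2] -> levels [8 8 8 7]
  -> period-2 cycle: step 7 state = step 5 state; never stabilizes
  -> state at step 30: (30-5) mod 2 = 1, same as step 6 -> [7 7 7 10]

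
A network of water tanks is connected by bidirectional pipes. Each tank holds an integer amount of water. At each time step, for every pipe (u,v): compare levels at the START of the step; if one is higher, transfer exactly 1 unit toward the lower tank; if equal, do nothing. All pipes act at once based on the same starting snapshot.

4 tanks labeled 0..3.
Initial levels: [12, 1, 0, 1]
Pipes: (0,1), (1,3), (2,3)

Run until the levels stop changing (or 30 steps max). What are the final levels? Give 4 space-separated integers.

Answer: 4 3 3 4

Derivation:
Step 1: flows [0->1,1=3,3->2] -> levels [11 2 1 0]
Step 2: flows [0->1,1->3,2->3] -> levels [10 2 0 2]
Step 3: flows [0->1,1=3,3->2] -> levels [9 3 1 1]
Step 4: flows [0->1,1->3,2=3] -> levels [8 3 1 2]
Step 5: flows [0->1,1->3,3->2] -> levels [7 3 2 2]
Step 6: flows [0->1,1->3,2=3] -> levels [6 3 2 3]
Step 7: flows [0->1,1=3,3->2] -> levels [5 4 3 2]
Step 8: flows [0->1,1->3,2->3] -> levels [4 4 2 4]
Step 9: flows [0=1,1=3,3->2] -> levels [4 4 3 3]
Step 10: flows [0=1,1->3,2=3] -> levels [4 3 3 4]
Step 11: flows [0->1,3->1,3->2] -> levels [3 5 4 2]
Step 12: flows [1->0,1->3,2->3] -> levels [4 3 3 4]
  -> period-2 cycle: step 12 state = step 10 state; never stabilizes
  -> state at step 30: (30-10) mod 2 = 0, same as step 10 -> [4 3 3 4]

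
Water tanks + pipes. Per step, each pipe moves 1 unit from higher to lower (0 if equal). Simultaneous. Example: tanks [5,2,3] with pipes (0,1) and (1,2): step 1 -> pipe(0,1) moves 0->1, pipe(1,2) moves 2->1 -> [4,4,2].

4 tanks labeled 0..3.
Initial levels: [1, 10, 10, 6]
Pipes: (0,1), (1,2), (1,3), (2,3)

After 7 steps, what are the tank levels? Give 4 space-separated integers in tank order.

Step 1: flows [1->0,1=2,1->3,2->3] -> levels [2 8 9 8]
Step 2: flows [1->0,2->1,1=3,2->3] -> levels [3 8 7 9]
Step 3: flows [1->0,1->2,3->1,3->2] -> levels [4 7 9 7]
Step 4: flows [1->0,2->1,1=3,2->3] -> levels [5 7 7 8]
Step 5: flows [1->0,1=2,3->1,3->2] -> levels [6 7 8 6]
Step 6: flows [1->0,2->1,1->3,2->3] -> levels [7 6 6 8]
Step 7: flows [0->1,1=2,3->1,3->2] -> levels [6 8 7 6]

Answer: 6 8 7 6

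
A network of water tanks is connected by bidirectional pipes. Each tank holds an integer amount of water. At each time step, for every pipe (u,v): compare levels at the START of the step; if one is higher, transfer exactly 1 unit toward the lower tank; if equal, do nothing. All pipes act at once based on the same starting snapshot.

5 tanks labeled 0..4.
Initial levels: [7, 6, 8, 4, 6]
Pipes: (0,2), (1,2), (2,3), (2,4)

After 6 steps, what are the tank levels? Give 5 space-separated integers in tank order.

Step 1: flows [2->0,2->1,2->3,2->4] -> levels [8 7 4 5 7]
Step 2: flows [0->2,1->2,3->2,4->2] -> levels [7 6 8 4 6]
  -> period-2 cycle: step 2 state = step 0 state
  -> state at step 6: (6-0) mod 2 = 0, same as step 0 -> [7 6 8 4 6]

Answer: 7 6 8 4 6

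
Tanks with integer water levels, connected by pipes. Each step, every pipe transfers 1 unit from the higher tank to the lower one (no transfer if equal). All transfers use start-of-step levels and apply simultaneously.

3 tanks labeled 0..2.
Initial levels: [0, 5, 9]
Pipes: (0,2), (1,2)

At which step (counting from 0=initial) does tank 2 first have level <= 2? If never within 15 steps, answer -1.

Answer: -1

Derivation:
Step 1: flows [2->0,2->1] -> levels [1 6 7]
Step 2: flows [2->0,2->1] -> levels [2 7 5]
Step 3: flows [2->0,1->2] -> levels [3 6 5]
Step 4: flows [2->0,1->2] -> levels [4 5 5]
Step 5: flows [2->0,1=2] -> levels [5 5 4]
Step 6: flows [0->2,1->2] -> levels [4 4 6]
Step 7: flows [2->0,2->1] -> levels [5 5 4]
  -> period-2 cycle (repeats step 5); tank 2 never drops to <=2
Tank 2 never reaches <=2 within 15 steps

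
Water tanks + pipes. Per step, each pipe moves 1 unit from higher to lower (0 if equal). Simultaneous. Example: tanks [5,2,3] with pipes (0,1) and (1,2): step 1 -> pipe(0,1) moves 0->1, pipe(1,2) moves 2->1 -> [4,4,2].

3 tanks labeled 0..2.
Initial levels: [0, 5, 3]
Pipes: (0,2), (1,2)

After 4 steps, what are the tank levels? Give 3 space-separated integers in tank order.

Answer: 2 2 4

Derivation:
Step 1: flows [2->0,1->2] -> levels [1 4 3]
Step 2: flows [2->0,1->2] -> levels [2 3 3]
Step 3: flows [2->0,1=2] -> levels [3 3 2]
Step 4: flows [0->2,1->2] -> levels [2 2 4]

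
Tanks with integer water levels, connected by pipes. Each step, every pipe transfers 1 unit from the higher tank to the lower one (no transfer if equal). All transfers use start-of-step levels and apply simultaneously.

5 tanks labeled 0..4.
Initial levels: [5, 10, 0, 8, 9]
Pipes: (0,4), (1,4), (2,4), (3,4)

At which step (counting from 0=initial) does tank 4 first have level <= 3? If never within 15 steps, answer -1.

Answer: -1

Derivation:
Step 1: flows [4->0,1->4,4->2,4->3] -> levels [6 9 1 9 7]
Step 2: flows [4->0,1->4,4->2,3->4] -> levels [7 8 2 8 7]
Step 3: flows [0=4,1->4,4->2,3->4] -> levels [7 7 3 7 8]
Step 4: flows [4->0,4->1,4->2,4->3] -> levels [8 8 4 8 4]
Step 5: flows [0->4,1->4,2=4,3->4] -> levels [7 7 4 7 7]
Step 6: flows [0=4,1=4,4->2,3=4] -> levels [7 7 5 7 6]
Step 7: flows [0->4,1->4,4->2,3->4] -> levels [6 6 6 6 8]
Step 8: flows [4->0,4->1,4->2,4->3] -> levels [7 7 7 7 4]
Step 9: flows [0->4,1->4,2->4,3->4] -> levels [6 6 6 6 8]
  -> period-2 cycle (repeats step 7); tank 4 never drops to <=3
Tank 4 never reaches <=3 within 15 steps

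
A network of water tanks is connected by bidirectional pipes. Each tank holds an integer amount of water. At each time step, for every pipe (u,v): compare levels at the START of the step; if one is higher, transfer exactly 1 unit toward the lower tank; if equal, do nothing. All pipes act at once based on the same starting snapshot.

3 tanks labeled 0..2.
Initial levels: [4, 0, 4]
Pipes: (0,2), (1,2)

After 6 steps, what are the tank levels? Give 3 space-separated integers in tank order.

Step 1: flows [0=2,2->1] -> levels [4 1 3]
Step 2: flows [0->2,2->1] -> levels [3 2 3]
Step 3: flows [0=2,2->1] -> levels [3 3 2]
Step 4: flows [0->2,1->2] -> levels [2 2 4]
Step 5: flows [2->0,2->1] -> levels [3 3 2]
  -> period-2 cycle: step 5 state = step 3 state
  -> state at step 6: (6-3) mod 2 = 1, same as step 4 -> [2 2 4]

Answer: 2 2 4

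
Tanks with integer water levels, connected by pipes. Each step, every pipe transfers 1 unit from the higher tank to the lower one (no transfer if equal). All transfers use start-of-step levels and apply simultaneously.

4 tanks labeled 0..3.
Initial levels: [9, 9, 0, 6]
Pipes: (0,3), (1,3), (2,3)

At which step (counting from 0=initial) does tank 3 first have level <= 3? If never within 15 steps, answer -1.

Answer: -1

Derivation:
Step 1: flows [0->3,1->3,3->2] -> levels [8 8 1 7]
Step 2: flows [0->3,1->3,3->2] -> levels [7 7 2 8]
Step 3: flows [3->0,3->1,3->2] -> levels [8 8 3 5]
Step 4: flows [0->3,1->3,3->2] -> levels [7 7 4 6]
Step 5: flows [0->3,1->3,3->2] -> levels [6 6 5 7]
Step 6: flows [3->0,3->1,3->2] -> levels [7 7 6 4]
Step 7: flows [0->3,1->3,2->3] -> levels [6 6 5 7]
  -> period-2 cycle (repeats step 5); tank 3 never drops to <=3
Tank 3 never reaches <=3 within 15 steps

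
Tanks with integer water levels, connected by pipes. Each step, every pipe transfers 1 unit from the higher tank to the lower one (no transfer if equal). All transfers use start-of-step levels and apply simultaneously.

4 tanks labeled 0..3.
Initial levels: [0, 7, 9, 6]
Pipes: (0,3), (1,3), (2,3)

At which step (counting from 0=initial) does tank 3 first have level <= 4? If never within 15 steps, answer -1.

Step 1: flows [3->0,1->3,2->3] -> levels [1 6 8 7]
Step 2: flows [3->0,3->1,2->3] -> levels [2 7 7 6]
Step 3: flows [3->0,1->3,2->3] -> levels [3 6 6 7]
Step 4: flows [3->0,3->1,3->2] -> levels [4 7 7 4]
Tank 3 first reaches <=4 at step 4

Answer: 4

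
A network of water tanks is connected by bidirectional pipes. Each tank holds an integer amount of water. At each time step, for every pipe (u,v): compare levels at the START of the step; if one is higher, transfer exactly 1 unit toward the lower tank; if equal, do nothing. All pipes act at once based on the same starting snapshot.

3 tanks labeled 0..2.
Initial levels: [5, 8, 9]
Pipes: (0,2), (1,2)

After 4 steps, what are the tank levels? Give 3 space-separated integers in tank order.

Step 1: flows [2->0,2->1] -> levels [6 9 7]
Step 2: flows [2->0,1->2] -> levels [7 8 7]
Step 3: flows [0=2,1->2] -> levels [7 7 8]
Step 4: flows [2->0,2->1] -> levels [8 8 6]

Answer: 8 8 6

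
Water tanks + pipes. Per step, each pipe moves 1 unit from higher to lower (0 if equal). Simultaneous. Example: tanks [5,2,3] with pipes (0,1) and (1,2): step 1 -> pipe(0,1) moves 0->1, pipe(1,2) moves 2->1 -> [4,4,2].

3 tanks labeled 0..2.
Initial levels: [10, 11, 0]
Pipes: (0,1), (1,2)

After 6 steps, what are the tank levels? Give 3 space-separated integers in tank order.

Answer: 8 7 6

Derivation:
Step 1: flows [1->0,1->2] -> levels [11 9 1]
Step 2: flows [0->1,1->2] -> levels [10 9 2]
Step 3: flows [0->1,1->2] -> levels [9 9 3]
Step 4: flows [0=1,1->2] -> levels [9 8 4]
Step 5: flows [0->1,1->2] -> levels [8 8 5]
Step 6: flows [0=1,1->2] -> levels [8 7 6]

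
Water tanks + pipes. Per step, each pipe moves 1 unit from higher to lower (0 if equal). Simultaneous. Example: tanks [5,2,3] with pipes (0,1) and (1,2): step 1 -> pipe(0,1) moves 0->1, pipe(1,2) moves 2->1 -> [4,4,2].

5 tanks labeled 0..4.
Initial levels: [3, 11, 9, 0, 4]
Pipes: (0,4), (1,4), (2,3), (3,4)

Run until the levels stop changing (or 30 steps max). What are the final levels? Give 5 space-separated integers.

Step 1: flows [4->0,1->4,2->3,4->3] -> levels [4 10 8 2 3]
Step 2: flows [0->4,1->4,2->3,4->3] -> levels [3 9 7 4 4]
Step 3: flows [4->0,1->4,2->3,3=4] -> levels [4 8 6 5 4]
Step 4: flows [0=4,1->4,2->3,3->4] -> levels [4 7 5 5 6]
Step 5: flows [4->0,1->4,2=3,4->3] -> levels [5 6 5 6 5]
Step 6: flows [0=4,1->4,3->2,3->4] -> levels [5 5 6 4 7]
Step 7: flows [4->0,4->1,2->3,4->3] -> levels [6 6 5 6 4]
Step 8: flows [0->4,1->4,3->2,3->4] -> levels [5 5 6 4 7]
  -> period-2 cycle: step 8 state = step 6 state; never stabilizes
  -> state at step 30: (30-6) mod 2 = 0, same as step 6 -> [5 5 6 4 7]

Answer: 5 5 6 4 7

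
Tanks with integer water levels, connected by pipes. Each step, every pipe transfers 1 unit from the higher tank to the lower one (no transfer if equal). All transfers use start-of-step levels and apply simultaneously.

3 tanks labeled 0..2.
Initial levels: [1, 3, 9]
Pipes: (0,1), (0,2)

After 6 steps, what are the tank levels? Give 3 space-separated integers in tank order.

Step 1: flows [1->0,2->0] -> levels [3 2 8]
Step 2: flows [0->1,2->0] -> levels [3 3 7]
Step 3: flows [0=1,2->0] -> levels [4 3 6]
Step 4: flows [0->1,2->0] -> levels [4 4 5]
Step 5: flows [0=1,2->0] -> levels [5 4 4]
Step 6: flows [0->1,0->2] -> levels [3 5 5]

Answer: 3 5 5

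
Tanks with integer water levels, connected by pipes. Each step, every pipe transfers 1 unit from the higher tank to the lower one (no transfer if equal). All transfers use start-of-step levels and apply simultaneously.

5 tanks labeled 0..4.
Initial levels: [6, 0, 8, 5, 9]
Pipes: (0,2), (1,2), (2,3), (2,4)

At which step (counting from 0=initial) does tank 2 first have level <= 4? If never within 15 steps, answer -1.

Answer: 3

Derivation:
Step 1: flows [2->0,2->1,2->3,4->2] -> levels [7 1 6 6 8]
Step 2: flows [0->2,2->1,2=3,4->2] -> levels [6 2 7 6 7]
Step 3: flows [2->0,2->1,2->3,2=4] -> levels [7 3 4 7 7]
Tank 2 first reaches <=4 at step 3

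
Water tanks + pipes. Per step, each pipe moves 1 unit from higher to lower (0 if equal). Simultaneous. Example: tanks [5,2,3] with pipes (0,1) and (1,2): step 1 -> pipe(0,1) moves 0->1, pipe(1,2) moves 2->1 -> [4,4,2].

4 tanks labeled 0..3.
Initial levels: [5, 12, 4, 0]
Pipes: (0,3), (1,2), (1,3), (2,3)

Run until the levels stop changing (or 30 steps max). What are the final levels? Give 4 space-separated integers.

Answer: 5 5 5 6

Derivation:
Step 1: flows [0->3,1->2,1->3,2->3] -> levels [4 10 4 3]
Step 2: flows [0->3,1->2,1->3,2->3] -> levels [3 8 4 6]
Step 3: flows [3->0,1->2,1->3,3->2] -> levels [4 6 6 5]
Step 4: flows [3->0,1=2,1->3,2->3] -> levels [5 5 5 6]
Step 5: flows [3->0,1=2,3->1,3->2] -> levels [6 6 6 3]
Step 6: flows [0->3,1=2,1->3,2->3] -> levels [5 5 5 6]
  -> period-2 cycle: step 6 state = step 4 state; never stabilizes
  -> state at step 30: (30-4) mod 2 = 0, same as step 4 -> [5 5 5 6]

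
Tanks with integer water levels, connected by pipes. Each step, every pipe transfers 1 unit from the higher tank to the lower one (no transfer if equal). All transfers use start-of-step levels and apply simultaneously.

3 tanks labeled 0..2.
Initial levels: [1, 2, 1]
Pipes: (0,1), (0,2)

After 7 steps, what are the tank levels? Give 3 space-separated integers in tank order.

Answer: 2 1 1

Derivation:
Step 1: flows [1->0,0=2] -> levels [2 1 1]
Step 2: flows [0->1,0->2] -> levels [0 2 2]
Step 3: flows [1->0,2->0] -> levels [2 1 1]
  -> period-2 cycle: step 3 state = step 1 state
  -> state at step 7: (7-1) mod 2 = 0, same as step 1 -> [2 1 1]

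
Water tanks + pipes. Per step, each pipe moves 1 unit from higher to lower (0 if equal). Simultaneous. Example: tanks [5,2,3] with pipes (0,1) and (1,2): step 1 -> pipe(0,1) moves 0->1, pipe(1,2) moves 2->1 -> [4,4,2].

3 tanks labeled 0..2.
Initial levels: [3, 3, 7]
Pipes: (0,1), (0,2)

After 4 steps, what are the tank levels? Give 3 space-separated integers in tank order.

Step 1: flows [0=1,2->0] -> levels [4 3 6]
Step 2: flows [0->1,2->0] -> levels [4 4 5]
Step 3: flows [0=1,2->0] -> levels [5 4 4]
Step 4: flows [0->1,0->2] -> levels [3 5 5]

Answer: 3 5 5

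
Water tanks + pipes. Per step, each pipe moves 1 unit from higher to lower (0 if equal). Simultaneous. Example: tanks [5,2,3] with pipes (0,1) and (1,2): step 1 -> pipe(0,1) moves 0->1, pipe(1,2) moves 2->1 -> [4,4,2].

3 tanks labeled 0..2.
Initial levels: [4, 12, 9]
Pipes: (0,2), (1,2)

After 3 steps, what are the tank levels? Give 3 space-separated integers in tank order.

Step 1: flows [2->0,1->2] -> levels [5 11 9]
Step 2: flows [2->0,1->2] -> levels [6 10 9]
Step 3: flows [2->0,1->2] -> levels [7 9 9]

Answer: 7 9 9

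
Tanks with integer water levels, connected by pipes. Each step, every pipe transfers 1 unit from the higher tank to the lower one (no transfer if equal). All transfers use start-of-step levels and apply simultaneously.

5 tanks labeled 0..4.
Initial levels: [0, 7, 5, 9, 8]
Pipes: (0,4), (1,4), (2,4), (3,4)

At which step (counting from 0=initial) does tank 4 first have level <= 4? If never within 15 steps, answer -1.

Answer: 5

Derivation:
Step 1: flows [4->0,4->1,4->2,3->4] -> levels [1 8 6 8 6]
Step 2: flows [4->0,1->4,2=4,3->4] -> levels [2 7 6 7 7]
Step 3: flows [4->0,1=4,4->2,3=4] -> levels [3 7 7 7 5]
Step 4: flows [4->0,1->4,2->4,3->4] -> levels [4 6 6 6 7]
Step 5: flows [4->0,4->1,4->2,4->3] -> levels [5 7 7 7 3]
Tank 4 first reaches <=4 at step 5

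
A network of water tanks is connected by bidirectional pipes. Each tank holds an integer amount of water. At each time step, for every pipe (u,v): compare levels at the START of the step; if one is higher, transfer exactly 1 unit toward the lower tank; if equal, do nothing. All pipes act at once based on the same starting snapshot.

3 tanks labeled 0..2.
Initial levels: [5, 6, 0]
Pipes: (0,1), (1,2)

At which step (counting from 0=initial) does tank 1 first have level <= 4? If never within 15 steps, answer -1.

Answer: 1

Derivation:
Step 1: flows [1->0,1->2] -> levels [6 4 1]
Tank 1 first reaches <=4 at step 1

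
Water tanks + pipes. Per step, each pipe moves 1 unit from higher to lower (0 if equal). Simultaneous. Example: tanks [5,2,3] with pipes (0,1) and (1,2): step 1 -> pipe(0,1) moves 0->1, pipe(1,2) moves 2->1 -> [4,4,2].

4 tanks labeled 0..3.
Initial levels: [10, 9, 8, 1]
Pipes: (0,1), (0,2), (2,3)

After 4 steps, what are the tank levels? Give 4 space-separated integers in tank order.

Answer: 8 8 7 5

Derivation:
Step 1: flows [0->1,0->2,2->3] -> levels [8 10 8 2]
Step 2: flows [1->0,0=2,2->3] -> levels [9 9 7 3]
Step 3: flows [0=1,0->2,2->3] -> levels [8 9 7 4]
Step 4: flows [1->0,0->2,2->3] -> levels [8 8 7 5]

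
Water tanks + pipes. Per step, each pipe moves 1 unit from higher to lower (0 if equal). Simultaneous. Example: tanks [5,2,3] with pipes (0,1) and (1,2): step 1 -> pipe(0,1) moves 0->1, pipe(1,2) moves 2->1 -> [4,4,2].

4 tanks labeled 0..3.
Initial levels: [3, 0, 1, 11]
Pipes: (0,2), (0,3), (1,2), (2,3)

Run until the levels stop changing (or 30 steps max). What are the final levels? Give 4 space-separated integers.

Step 1: flows [0->2,3->0,2->1,3->2] -> levels [3 1 2 9]
Step 2: flows [0->2,3->0,2->1,3->2] -> levels [3 2 3 7]
Step 3: flows [0=2,3->0,2->1,3->2] -> levels [4 3 3 5]
Step 4: flows [0->2,3->0,1=2,3->2] -> levels [4 3 5 3]
Step 5: flows [2->0,0->3,2->1,2->3] -> levels [4 4 2 5]
Step 6: flows [0->2,3->0,1->2,3->2] -> levels [4 3 5 3]
  -> period-2 cycle: step 6 state = step 4 state; never stabilizes
  -> state at step 30: (30-4) mod 2 = 0, same as step 4 -> [4 3 5 3]

Answer: 4 3 5 3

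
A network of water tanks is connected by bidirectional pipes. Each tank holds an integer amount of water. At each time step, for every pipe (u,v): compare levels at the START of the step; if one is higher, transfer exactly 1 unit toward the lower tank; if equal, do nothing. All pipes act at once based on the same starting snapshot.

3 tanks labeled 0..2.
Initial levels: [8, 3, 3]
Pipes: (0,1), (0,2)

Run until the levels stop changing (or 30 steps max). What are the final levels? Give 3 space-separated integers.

Answer: 4 5 5

Derivation:
Step 1: flows [0->1,0->2] -> levels [6 4 4]
Step 2: flows [0->1,0->2] -> levels [4 5 5]
Step 3: flows [1->0,2->0] -> levels [6 4 4]
  -> period-2 cycle: step 3 state = step 1 state; never stabilizes
  -> state at step 30: (30-1) mod 2 = 1, same as step 2 -> [4 5 5]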